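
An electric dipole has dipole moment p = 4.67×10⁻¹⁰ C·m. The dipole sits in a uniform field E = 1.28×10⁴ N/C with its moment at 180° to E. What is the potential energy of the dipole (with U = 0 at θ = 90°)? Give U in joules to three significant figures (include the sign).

U ≈ 5.98×10⁻⁶ J

U = −p·E = −pE cosθ.
U = −(4.67×10⁻¹⁰)(1.28×10⁴)·cos180° = 5.978×10⁻⁶ J.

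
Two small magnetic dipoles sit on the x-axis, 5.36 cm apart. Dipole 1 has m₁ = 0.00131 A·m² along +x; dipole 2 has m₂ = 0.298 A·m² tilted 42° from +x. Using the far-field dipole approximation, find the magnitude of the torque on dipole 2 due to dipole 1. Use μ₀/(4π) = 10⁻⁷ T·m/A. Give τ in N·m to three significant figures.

Dipole B is on the axis of dipole A, so B₁ there is axial: B₁ = (μ₀/4π)·2m₁/r³ along +x.
B₁ = 2(10⁻⁷)(0.00131)/(0.0536)³ = 1.701×10⁻⁶ T.
τ = m₂ B₁ sinθ.
τ = (0.298)(1.701×10⁻⁶)·sin42° = 3.393×10⁻⁷ N·m.

τ ≈ 3.39×10⁻⁷ N·m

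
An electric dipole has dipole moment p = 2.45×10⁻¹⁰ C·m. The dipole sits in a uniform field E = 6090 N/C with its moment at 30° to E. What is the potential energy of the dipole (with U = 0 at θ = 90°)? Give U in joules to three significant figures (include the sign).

U ≈ -1.29×10⁻⁶ J

U = −p·E = −pE cosθ.
U = −(2.45×10⁻¹⁰)(6090)·cos30° = -1.292×10⁻⁶ J.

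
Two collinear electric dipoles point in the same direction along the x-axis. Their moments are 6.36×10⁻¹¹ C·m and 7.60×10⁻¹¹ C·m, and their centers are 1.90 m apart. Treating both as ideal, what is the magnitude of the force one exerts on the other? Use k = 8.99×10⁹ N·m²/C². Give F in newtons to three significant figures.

On-axis field of dipole 1 at distance r: E = 2kp₁/r³. Force on dipole 2 is F = p₂·dE/dr (gradient along axis).
dE/dr = −6kp₁/r⁴, so |F| = 6kp₁p₂/r⁴ (attractive for aligned moments).
F = 6(8.99×10⁹)(6.36×10⁻¹¹)(7.60×10⁻¹¹)/(1.90)⁴ = 2.001×10⁻¹¹ N.

F ≈ 2.00×10⁻¹¹ N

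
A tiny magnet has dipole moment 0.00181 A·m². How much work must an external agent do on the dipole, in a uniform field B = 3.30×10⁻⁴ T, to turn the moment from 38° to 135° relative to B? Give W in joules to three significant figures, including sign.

W_ext = ΔU = −mB cosθ₂ + mB cosθ₁ = mB(cosθ₁ − cosθ₂).
W = (0.00181)(3.30×10⁻⁴)·(cos38° − cos135°) = (5.973×10⁻⁷)·(+1.4951) = 8.930×10⁻⁷ J.

W ≈ 8.93×10⁻⁷ J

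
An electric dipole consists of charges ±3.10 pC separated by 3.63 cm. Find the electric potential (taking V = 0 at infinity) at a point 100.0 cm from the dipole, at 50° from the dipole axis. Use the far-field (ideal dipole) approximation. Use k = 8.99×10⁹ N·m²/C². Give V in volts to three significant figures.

V ≈ 6.50×10⁻⁴ V

Dipole moment p = qd = (3.10×10⁻¹² C)(0.0363 m) = 1.125×10⁻¹³ C·m.
The dipole potential is V = kp cosθ / r².
V = (8.99×10⁹)(1.125×10⁻¹³)·cos50° / (1.00)² = 6.501×10⁻⁴ V.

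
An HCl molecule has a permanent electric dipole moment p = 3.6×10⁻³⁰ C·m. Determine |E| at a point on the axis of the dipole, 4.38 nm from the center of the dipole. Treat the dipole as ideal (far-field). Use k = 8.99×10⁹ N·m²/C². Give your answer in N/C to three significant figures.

On the dipole axis E = 2kp/r³.
E = 2·(8.99×10⁹)(3.60×10⁻³⁰) / (4.38×10⁻⁹)³ = 7.703×10⁵ N/C.

E ≈ 7.70×10⁵ N/C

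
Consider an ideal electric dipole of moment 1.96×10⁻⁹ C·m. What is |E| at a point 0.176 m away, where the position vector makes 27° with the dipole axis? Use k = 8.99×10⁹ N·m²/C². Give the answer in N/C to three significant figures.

E ≈ 5940 N/C

At angle θ the dipole field magnitude is E = (kp/r³)·√(1 + 3cos²θ).
kp/r³ = (8.99×10⁹)(1.96×10⁻⁹) / (0.176)³ = 3232 N/C.
√(1 + 3cos²27°) = √(1 + 3·0.7939) = √3.3817 ≈ 1.8389.
E ≈ 3232 × 1.839 = 5944 N/C.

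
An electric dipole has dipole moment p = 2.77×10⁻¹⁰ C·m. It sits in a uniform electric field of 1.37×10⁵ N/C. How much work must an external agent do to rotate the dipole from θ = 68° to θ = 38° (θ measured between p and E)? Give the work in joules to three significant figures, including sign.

W_ext = ΔU = U(θ₂) − U(θ₁) = −pE cosθ₂ − (−pE cosθ₁) = pE(cosθ₁ − cosθ₂).
W = (2.77×10⁻¹⁰)(1.37×10⁵)·(cos68° − cos38°) = (3.795×10⁻⁵)·(-0.4134) = -1.569×10⁻⁵ J.

W ≈ -1.57×10⁻⁵ J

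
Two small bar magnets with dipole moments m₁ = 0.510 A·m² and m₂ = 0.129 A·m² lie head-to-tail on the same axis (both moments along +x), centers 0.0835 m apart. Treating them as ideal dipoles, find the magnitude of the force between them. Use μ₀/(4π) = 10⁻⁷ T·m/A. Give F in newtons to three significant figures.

On-axis B of dipole 1: B = (μ₀/4π)·2m₁/r³. Force on dipole 2: F = m₂·dB/dr.
dB/dr = −(μ₀/4π)·6m₁/r⁴, so |F| = (μ₀/4π)·6m₁m₂/r⁴.
F = 6(10⁻⁷)(0.510)(0.129)/(0.0835)⁴ = 8.120×10⁻⁴ N.

F ≈ 8.12×10⁻⁴ N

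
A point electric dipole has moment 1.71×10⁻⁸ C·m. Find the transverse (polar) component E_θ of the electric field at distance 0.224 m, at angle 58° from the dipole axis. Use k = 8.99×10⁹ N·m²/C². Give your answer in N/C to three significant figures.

For a dipole, E_θ = (kp sinθ)/r³.
kp/r³ = (8.99×10⁹)(1.71×10⁻⁸)/(0.224)³ = 1.368×10⁴ N/C.
E_θ = 1.368×10⁴·sin58° = 1.160×10⁴ N/C.

E_θ ≈ 1.16×10⁴ N/C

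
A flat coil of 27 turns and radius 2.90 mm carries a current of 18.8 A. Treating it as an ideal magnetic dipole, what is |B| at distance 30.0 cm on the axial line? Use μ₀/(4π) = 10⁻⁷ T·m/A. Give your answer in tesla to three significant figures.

m = NIA = NIπa² = 27·(18.8)·π·(0.00290)² = 0.01341 A·m².
On axis B = (μ₀/4π)·2m/r³.
B = 2·(10⁻⁷)·(0.01341) / (0.300)³ = 9.933×10⁻⁸ T.

B ≈ 9.93×10⁻⁸ T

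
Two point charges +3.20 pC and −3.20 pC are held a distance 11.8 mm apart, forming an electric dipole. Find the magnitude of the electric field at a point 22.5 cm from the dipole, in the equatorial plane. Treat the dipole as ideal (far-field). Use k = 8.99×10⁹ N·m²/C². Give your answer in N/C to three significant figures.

E ≈ 0.0298 N/C

Dipole moment p = qd = (3.20×10⁻¹² C)(0.0118 m) = 3.776×10⁻¹⁴ C·m.
In the equatorial plane E = kp/r³.
E = (8.99×10⁹)(3.776×10⁻¹⁴) / (0.225)³ = 0.02980 N/C.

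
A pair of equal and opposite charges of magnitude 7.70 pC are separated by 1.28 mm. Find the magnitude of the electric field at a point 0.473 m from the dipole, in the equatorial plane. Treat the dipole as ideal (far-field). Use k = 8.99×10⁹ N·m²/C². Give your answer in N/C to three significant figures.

Dipole moment p = qd = (7.70×10⁻¹² C)(0.00128 m) = 9.856×10⁻¹⁵ C·m.
In the equatorial plane E = kp/r³.
E = (8.99×10⁹)(9.856×10⁻¹⁵) / (0.473)³ = 8.373×10⁻⁴ N/C.

E ≈ 8.37×10⁻⁴ N/C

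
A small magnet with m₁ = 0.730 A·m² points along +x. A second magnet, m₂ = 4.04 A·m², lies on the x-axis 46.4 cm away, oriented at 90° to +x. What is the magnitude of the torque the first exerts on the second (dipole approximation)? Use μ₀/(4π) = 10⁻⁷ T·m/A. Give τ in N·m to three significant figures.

τ ≈ 5.90×10⁻⁶ N·m

Dipole B is on the axis of dipole A, so B₁ there is axial: B₁ = (μ₀/4π)·2m₁/r³ along +x.
B₁ = 2(10⁻⁷)(0.730)/(0.464)³ = 1.462×10⁻⁶ T.
τ = m₂ B₁ sinθ.
τ = (4.04)(1.462×10⁻⁶)·sin90° = 5.904×10⁻⁶ N·m.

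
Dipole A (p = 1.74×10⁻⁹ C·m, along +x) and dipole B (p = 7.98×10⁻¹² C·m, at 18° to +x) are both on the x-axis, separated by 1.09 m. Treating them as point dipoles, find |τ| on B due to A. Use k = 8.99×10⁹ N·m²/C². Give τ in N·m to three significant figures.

The second dipole sits on the axis of the first, so the field there is axial: E₁ = 2kp₁/r³ along +x.
E₁ = 2(8.99×10⁹)(1.74×10⁻⁹)/(1.09)³ = 24.16 N/C.
Torque on the second dipole: τ = p₂ E₁ sinθ.
τ = (7.98×10⁻¹²)(24.16)·sin18° = 5.957×10⁻¹¹ N·m.

τ ≈ 5.96×10⁻¹¹ N·m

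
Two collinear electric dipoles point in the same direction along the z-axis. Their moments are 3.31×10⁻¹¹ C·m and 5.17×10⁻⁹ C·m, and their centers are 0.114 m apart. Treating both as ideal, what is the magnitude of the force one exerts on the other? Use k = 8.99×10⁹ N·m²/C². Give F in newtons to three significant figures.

F ≈ 5.47×10⁻⁵ N

On-axis field of dipole 1 at distance r: E = 2kp₁/r³. Force on dipole 2 is F = p₂·dE/dr (gradient along axis).
dE/dr = −6kp₁/r⁴, so |F| = 6kp₁p₂/r⁴ (attractive for aligned moments).
F = 6(8.99×10⁹)(3.31×10⁻¹¹)(5.17×10⁻⁹)/(0.114)⁴ = 5.465×10⁻⁵ N.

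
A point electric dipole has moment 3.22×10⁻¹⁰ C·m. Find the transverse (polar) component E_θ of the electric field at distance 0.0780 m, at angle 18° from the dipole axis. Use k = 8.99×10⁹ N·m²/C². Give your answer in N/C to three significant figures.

E_θ ≈ 1890 N/C

For a dipole, E_θ = (kp sinθ)/r³.
kp/r³ = (8.99×10⁹)(3.22×10⁻¹⁰)/(0.0780)³ = 6100 N/C.
E_θ = 6100·sin18° = 1885 N/C.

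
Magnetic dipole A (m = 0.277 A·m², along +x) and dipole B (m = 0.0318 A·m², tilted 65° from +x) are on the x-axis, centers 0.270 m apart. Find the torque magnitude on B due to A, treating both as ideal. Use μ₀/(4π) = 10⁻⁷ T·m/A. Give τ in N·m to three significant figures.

Dipole B is on the axis of dipole A, so B₁ there is axial: B₁ = (μ₀/4π)·2m₁/r³ along +x.
B₁ = 2(10⁻⁷)(0.277)/(0.270)³ = 2.815×10⁻⁶ T.
τ = m₂ B₁ sinθ.
τ = (0.0318)(2.815×10⁻⁶)·sin65° = 8.112×10⁻⁸ N·m.

τ ≈ 8.11×10⁻⁸ N·m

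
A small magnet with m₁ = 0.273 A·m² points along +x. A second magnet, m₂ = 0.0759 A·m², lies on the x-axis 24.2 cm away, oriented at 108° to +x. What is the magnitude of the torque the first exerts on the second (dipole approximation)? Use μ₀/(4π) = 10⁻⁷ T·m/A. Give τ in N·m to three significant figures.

τ ≈ 2.78×10⁻⁷ N·m

Dipole B is on the axis of dipole A, so B₁ there is axial: B₁ = (μ₀/4π)·2m₁/r³ along +x.
B₁ = 2(10⁻⁷)(0.273)/(0.242)³ = 3.853×10⁻⁶ T.
τ = m₂ B₁ sinθ.
τ = (0.0759)(3.853×10⁻⁶)·sin108° = 2.781×10⁻⁷ N·m.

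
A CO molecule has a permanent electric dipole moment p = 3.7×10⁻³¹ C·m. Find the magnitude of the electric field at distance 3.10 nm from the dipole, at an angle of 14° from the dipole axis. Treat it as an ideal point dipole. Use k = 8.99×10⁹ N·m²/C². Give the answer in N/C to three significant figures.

At angle θ the dipole field magnitude is E = (kp/r³)·√(1 + 3cos²θ).
kp/r³ = (8.99×10⁹)(3.70×10⁻³¹) / (3.10×10⁻⁹)³ = 1.117×10⁵ N/C.
√(1 + 3cos²14°) = √(1 + 3·0.9415) = √3.8244 ≈ 1.9556.
E ≈ 1.117×10⁵ × 1.956 = 2.184×10⁵ N/C.

E ≈ 2.18×10⁵ N/C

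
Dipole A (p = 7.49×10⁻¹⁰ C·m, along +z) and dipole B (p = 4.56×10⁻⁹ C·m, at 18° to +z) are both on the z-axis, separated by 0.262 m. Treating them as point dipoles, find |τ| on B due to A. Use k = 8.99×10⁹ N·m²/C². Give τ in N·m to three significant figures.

τ ≈ 1.06×10⁻⁶ N·m

The second dipole sits on the axis of the first, so the field there is axial: E₁ = 2kp₁/r³ along +z.
E₁ = 2(8.99×10⁹)(7.49×10⁻¹⁰)/(0.262)³ = 748.8 N/C.
Torque on the second dipole: τ = p₂ E₁ sinθ.
τ = (4.56×10⁻⁹)(748.8)·sin18° = 1.055×10⁻⁶ N·m.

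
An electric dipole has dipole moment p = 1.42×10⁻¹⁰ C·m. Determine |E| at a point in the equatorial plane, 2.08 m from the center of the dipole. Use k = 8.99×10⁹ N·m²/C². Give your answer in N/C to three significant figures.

On the perpendicular bisector E = kp/r³ (half the axial value at the same distance).
E = (8.99×10⁹)(1.42×10⁻¹⁰) / (2.08)³ = 0.1419 N/C.

E ≈ 0.142 N/C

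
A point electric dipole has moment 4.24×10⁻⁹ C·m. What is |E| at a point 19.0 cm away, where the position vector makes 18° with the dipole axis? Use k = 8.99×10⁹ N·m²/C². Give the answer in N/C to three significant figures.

At angle θ the dipole field magnitude is E = (kp/r³)·√(1 + 3cos²θ).
kp/r³ = (8.99×10⁹)(4.24×10⁻⁹) / (0.190)³ = 5557 N/C.
√(1 + 3cos²18°) = √(1 + 3·0.9045) = √3.7135 ≈ 1.9271.
E ≈ 5557 × 1.927 = 1.071×10⁴ N/C.

E ≈ 1.07×10⁴ N/C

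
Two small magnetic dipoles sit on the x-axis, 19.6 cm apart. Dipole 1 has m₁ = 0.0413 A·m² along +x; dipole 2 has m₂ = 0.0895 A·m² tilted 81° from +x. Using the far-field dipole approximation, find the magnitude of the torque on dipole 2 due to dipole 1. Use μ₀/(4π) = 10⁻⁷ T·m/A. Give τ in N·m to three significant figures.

Dipole B is on the axis of dipole A, so B₁ there is axial: B₁ = (μ₀/4π)·2m₁/r³ along +x.
B₁ = 2(10⁻⁷)(0.0413)/(0.196)³ = 1.097×10⁻⁶ T.
τ = m₂ B₁ sinθ.
τ = (0.0895)(1.097×10⁻⁶)·sin81° = 9.697×10⁻⁸ N·m.

τ ≈ 9.70×10⁻⁸ N·m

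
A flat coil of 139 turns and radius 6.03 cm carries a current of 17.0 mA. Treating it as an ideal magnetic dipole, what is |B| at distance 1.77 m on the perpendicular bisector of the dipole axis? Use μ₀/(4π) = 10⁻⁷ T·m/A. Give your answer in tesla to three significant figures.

m = NIA = NIπa² = 139·(0.0170)·π·(0.0603)² = 0.02699 A·m².
In the equatorial plane B = (μ₀/4π)·m/r³ (half the axial value).
B = (10⁻⁷)·(0.02699) / (1.77)³ = 4.867×10⁻¹⁰ T.

B ≈ 4.87×10⁻¹⁰ T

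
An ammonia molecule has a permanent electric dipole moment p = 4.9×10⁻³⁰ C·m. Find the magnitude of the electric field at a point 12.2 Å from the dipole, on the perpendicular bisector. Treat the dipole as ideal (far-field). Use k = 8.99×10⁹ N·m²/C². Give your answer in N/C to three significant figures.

On the perpendicular bisector E = kp/r³ (half the axial value at the same distance).
E = (8.99×10⁹)(4.90×10⁻³⁰) / (1.22×10⁻⁹)³ = 2.426×10⁷ N/C.

E ≈ 2.43×10⁷ N/C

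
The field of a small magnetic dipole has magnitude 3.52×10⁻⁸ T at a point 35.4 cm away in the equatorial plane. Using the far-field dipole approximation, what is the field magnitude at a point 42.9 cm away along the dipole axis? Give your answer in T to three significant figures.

B ≈ 3.96×10⁻⁸ T

Dipole fields scale as 1/r³ in the far field.
The axial field is twice the equatorial field at the same r, so the geometry factor is 2/1.
B₂ = B₁ · (2/1) · (r₁/r₂)³ = 3.52×10⁻⁸ · 2 · (35.4/42.9)³.
(r₁/r₂)³ = (0.8252)³ = 0.5619.
B₂ ≈ 3.956×10⁻⁸ T.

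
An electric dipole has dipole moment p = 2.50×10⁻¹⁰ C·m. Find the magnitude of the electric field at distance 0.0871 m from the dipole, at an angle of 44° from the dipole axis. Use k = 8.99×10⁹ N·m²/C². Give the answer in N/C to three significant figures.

At angle θ the dipole field magnitude is E = (kp/r³)·√(1 + 3cos²θ).
kp/r³ = (8.99×10⁹)(2.50×10⁻¹⁰) / (0.0871)³ = 3401 N/C.
√(1 + 3cos²44°) = √(1 + 3·0.5174) = √2.5523 ≈ 1.5976.
E ≈ 3401 × 1.598 = 5434 N/C.

E ≈ 5430 N/C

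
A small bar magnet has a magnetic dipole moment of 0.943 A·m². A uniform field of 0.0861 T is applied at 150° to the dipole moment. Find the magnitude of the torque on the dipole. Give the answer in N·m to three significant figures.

τ ≈ 0.0406 N·m

Torque on a magnetic dipole: τ = mB sinθ.
τ = (0.943)(0.0861)·sin150° = 0.04060 N·m.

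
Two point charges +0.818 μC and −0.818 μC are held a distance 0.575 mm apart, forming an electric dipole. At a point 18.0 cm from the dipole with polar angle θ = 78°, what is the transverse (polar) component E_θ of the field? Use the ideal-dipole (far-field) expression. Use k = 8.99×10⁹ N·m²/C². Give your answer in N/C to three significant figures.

Dipole moment p = qd = (8.18×10⁻⁷ C)(5.75×10⁻⁴ m) = 4.704×10⁻¹⁰ C·m.
For a dipole, E_θ = (kp sinθ)/r³.
kp/r³ = (8.99×10⁹)(4.704×10⁻¹⁰)/(0.180)³ = 725.1 N/C.
E_θ = 725.1·sin78° = 709.3 N/C.

E_θ ≈ 709 N/C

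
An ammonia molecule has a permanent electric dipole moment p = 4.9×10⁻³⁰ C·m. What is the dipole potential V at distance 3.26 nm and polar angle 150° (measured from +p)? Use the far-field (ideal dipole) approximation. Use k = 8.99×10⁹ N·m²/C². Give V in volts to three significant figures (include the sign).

V ≈ -0.00359 V

The dipole potential is V = kp cosθ / r².
V = (8.99×10⁹)(4.90×10⁻³⁰)·cos150° / (3.26×10⁻⁹)² = -0.003590 V.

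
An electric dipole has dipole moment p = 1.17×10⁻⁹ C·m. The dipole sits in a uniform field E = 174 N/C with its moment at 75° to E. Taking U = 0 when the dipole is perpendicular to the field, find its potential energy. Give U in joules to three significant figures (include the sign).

U ≈ -5.27×10⁻⁸ J

U = −p·E = −pE cosθ.
U = −(1.17×10⁻⁹)(174)·cos75° = -5.269×10⁻⁸ J.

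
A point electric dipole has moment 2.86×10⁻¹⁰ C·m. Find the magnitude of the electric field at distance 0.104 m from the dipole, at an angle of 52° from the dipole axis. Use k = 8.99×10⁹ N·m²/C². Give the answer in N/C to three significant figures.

At angle θ the dipole field magnitude is E = (kp/r³)·√(1 + 3cos²θ).
kp/r³ = (8.99×10⁹)(2.86×10⁻¹⁰) / (0.104)³ = 2286 N/C.
√(1 + 3cos²52°) = √(1 + 3·0.3790) = √2.1371 ≈ 1.4619.
E ≈ 2286 × 1.462 = 3341 N/C.

E ≈ 3340 N/C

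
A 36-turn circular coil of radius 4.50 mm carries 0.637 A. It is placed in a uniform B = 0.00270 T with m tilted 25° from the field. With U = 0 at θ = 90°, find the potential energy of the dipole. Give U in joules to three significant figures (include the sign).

U ≈ -3.57×10⁻⁶ J

m = NIA = NIπa² = 36·(0.637)·π·(0.00450)² = 0.001459 A·m².
U = −m·B = −mB cosθ.
U = −(0.001459)(0.00270)·cos25° = -3.570×10⁻⁶ J.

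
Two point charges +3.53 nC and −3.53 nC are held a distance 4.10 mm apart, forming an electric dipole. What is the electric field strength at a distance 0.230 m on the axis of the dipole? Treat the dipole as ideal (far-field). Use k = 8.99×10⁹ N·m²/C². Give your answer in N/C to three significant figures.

Dipole moment p = qd = (3.53×10⁻⁹ C)(0.00410 m) = 1.447×10⁻¹¹ C·m.
On the dipole axis E = 2kp/r³.
E = 2·(8.99×10⁹)(1.447×10⁻¹¹) / (0.230)³ = 21.38 N/C.

E ≈ 21.4 N/C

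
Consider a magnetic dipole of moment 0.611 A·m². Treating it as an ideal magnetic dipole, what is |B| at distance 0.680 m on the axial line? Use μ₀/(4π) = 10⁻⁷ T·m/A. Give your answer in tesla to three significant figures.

On axis B = (μ₀/4π)·2m/r³.
B = 2·(10⁻⁷)·(0.611) / (0.680)³ = 3.886×10⁻⁷ T.

B ≈ 3.89×10⁻⁷ T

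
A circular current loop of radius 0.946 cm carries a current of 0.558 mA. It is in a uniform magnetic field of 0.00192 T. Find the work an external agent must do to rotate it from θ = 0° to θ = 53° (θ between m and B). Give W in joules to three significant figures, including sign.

W ≈ 1.20×10⁻¹⁰ J

Magnetic moment m = IA = Iπa² = (5.58×10⁻⁴)·π·(0.00946)² = 1.569×10⁻⁷ A·m².
W_ext = ΔU = −mB cosθ₂ + mB cosθ₁ = mB(cosθ₁ − cosθ₂).
W = (1.569×10⁻⁷)(0.00192)·(cos0° − cos53°) = (3.012×10⁻¹⁰)·(+0.3982) = 1.200×10⁻¹⁰ J.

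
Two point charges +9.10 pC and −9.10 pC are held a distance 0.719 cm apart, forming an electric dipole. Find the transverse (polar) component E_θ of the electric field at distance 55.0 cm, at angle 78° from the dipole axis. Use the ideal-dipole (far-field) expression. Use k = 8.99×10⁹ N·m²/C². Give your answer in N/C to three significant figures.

Dipole moment p = qd = (9.10×10⁻¹² C)(0.00719 m) = 6.543×10⁻¹⁴ C·m.
For a dipole, E_θ = (kp sinθ)/r³.
kp/r³ = (8.99×10⁹)(6.543×10⁻¹⁴)/(0.550)³ = 0.003535 N/C.
E_θ = 0.003535·sin78° = 0.003458 N/C.

E_θ ≈ 0.00346 N/C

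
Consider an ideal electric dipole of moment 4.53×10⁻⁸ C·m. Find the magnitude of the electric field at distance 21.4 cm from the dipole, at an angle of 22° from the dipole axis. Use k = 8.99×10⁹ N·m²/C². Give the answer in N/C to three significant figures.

At angle θ the dipole field magnitude is E = (kp/r³)·√(1 + 3cos²θ).
kp/r³ = (8.99×10⁹)(4.53×10⁻⁸) / (0.214)³ = 4.155×10⁴ N/C.
√(1 + 3cos²22°) = √(1 + 3·0.8597) = √3.5790 ≈ 1.8918.
E ≈ 4.155×10⁴ × 1.892 = 7.861×10⁴ N/C.

E ≈ 7.86×10⁴ N/C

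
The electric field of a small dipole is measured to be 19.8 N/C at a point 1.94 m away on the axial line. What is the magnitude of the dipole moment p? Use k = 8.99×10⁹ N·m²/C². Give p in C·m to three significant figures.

On axis E = 2kp/r³, so p = Er³/(2k).
p = (19.8)·(1.94)³ / (2·8.99×10⁹) = 8.040×10⁻⁹ C·m.

p ≈ 8.04×10⁻⁹ C·m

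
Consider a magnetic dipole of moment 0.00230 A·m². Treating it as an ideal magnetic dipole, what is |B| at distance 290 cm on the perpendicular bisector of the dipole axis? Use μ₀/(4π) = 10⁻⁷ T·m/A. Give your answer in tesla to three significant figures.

In the equatorial plane B = (μ₀/4π)·m/r³ (half the axial value).
B = (10⁻⁷)·(0.00230) / (2.90)³ = 9.430×10⁻¹² T.

B ≈ 9.43×10⁻¹² T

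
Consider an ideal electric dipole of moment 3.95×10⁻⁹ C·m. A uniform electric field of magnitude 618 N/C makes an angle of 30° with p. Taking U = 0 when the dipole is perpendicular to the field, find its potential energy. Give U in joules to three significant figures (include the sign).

U ≈ -2.11×10⁻⁶ J

U = −p·E = −pE cosθ.
U = −(3.95×10⁻⁹)(618)·cos30° = -2.114×10⁻⁶ J.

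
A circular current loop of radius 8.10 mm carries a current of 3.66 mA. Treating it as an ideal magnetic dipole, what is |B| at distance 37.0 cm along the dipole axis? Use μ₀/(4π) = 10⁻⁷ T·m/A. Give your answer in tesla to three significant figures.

Magnetic moment m = IA = Iπa² = (0.00366)·π·(0.00810)² = 7.544×10⁻⁷ A·m².
On axis B = (μ₀/4π)·2m/r³.
B = 2·(10⁻⁷)·(7.544×10⁻⁷) / (0.370)³ = 2.979×10⁻¹² T.

B ≈ 2.98×10⁻¹² T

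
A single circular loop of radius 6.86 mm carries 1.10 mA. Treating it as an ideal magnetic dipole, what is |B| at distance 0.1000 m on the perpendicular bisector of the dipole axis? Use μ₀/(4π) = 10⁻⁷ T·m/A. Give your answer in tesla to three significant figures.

Magnetic moment m = IA = Iπa² = (0.00110)·π·(0.00686)² = 1.626×10⁻⁷ A·m².
In the equatorial plane B = (μ₀/4π)·m/r³ (half the axial value).
B = (10⁻⁷)·(1.626×10⁻⁷) / (0.100)³ = 1.626×10⁻¹¹ T.

B ≈ 1.63×10⁻¹¹ T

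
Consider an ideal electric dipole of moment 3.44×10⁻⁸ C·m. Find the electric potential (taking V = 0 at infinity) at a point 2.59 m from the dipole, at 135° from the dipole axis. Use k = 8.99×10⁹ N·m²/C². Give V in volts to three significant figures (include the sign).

The dipole potential is V = kp cosθ / r².
V = (8.99×10⁹)(3.44×10⁻⁸)·cos135° / (2.59)² = -32.60 V.

V ≈ -32.6 V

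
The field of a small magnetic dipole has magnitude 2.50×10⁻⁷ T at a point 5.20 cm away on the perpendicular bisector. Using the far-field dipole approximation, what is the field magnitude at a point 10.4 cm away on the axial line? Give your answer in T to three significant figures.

Dipole fields scale as 1/r³ in the far field.
The axial field is twice the equatorial field at the same r, so the geometry factor is 2/1.
B₂ = B₁ · (2/1) · (r₁/r₂)³ = 2.50×10⁻⁷ · 2 · (5.20/10.4)³.
(r₁/r₂)³ = (0.5)³ = 0.125.
B₂ ≈ 6.250×10⁻⁸ T.

B ≈ 6.25×10⁻⁸ T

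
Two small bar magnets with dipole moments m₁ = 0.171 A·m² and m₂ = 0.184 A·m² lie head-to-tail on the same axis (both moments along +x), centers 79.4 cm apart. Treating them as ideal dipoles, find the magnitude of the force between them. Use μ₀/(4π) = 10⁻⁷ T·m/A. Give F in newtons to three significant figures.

F ≈ 4.75×10⁻⁸ N

On-axis B of dipole 1: B = (μ₀/4π)·2m₁/r³. Force on dipole 2: F = m₂·dB/dr.
dB/dr = −(μ₀/4π)·6m₁/r⁴, so |F| = (μ₀/4π)·6m₁m₂/r⁴.
F = 6(10⁻⁷)(0.171)(0.184)/(0.794)⁴ = 4.750×10⁻⁸ N.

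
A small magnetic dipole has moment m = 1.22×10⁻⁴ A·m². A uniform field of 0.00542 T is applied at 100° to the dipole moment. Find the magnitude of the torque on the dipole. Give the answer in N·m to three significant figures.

τ ≈ 6.51×10⁻⁷ N·m

Torque on a magnetic dipole: τ = mB sinθ.
τ = (1.22×10⁻⁴)(0.00542)·sin100° = 6.512×10⁻⁷ N·m.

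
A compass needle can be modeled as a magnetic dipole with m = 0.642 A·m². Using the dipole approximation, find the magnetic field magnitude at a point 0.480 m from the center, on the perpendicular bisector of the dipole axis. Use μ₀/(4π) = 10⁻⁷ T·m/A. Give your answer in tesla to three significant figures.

B ≈ 5.81×10⁻⁷ T

In the equatorial plane B = (μ₀/4π)·m/r³ (half the axial value).
B = (10⁻⁷)·(0.642) / (0.480)³ = 5.805×10⁻⁷ T.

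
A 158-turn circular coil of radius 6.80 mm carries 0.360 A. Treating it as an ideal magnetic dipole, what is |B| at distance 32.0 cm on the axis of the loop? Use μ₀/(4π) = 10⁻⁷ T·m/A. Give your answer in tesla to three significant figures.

m = NIA = NIπa² = 158·(0.360)·π·(0.00680)² = 0.008263 A·m².
On axis B = (μ₀/4π)·2m/r³.
B = 2·(10⁻⁷)·(0.008263) / (0.320)³ = 5.043×10⁻⁸ T.

B ≈ 5.04×10⁻⁸ T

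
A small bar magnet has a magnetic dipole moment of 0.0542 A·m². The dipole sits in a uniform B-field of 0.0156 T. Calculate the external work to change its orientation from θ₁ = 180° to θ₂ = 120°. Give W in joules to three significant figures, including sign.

W ≈ -4.23×10⁻⁴ J

W_ext = ΔU = −mB cosθ₂ + mB cosθ₁ = mB(cosθ₁ − cosθ₂).
W = (0.0542)(0.0156)·(cos180° − cos120°) = (8.455×10⁻⁴)·(-0.5000) = -4.228×10⁻⁴ J.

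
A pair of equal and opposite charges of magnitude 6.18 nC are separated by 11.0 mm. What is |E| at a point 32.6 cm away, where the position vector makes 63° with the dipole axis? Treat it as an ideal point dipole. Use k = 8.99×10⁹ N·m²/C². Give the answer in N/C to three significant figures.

Dipole moment p = qd = (6.18×10⁻⁹ C)(0.0110 m) = 6.798×10⁻¹¹ C·m.
At angle θ the dipole field magnitude is E = (kp/r³)·√(1 + 3cos²θ).
kp/r³ = (8.99×10⁹)(6.798×10⁻¹¹) / (0.326)³ = 17.64 N/C.
√(1 + 3cos²63°) = √(1 + 3·0.2061) = √1.6183 ≈ 1.2721.
E ≈ 17.64 × 1.272 = 22.44 N/C.

E ≈ 22.4 N/C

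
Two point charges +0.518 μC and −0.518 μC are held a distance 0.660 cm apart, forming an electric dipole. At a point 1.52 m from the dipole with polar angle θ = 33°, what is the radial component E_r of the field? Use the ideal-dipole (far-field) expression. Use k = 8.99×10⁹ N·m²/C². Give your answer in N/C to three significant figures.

E_r ≈ 14.7 N/C

Dipole moment p = qd = (5.18×10⁻⁷ C)(0.00660 m) = 3.419×10⁻⁹ C·m.
For a dipole, E_r = (2kp cosθ)/r³.
kp/r³ = (8.99×10⁹)(3.419×10⁻⁹)/(1.52)³ = 8.752 N/C.
E_r = 2·8.752·cos33° = 14.68 N/C.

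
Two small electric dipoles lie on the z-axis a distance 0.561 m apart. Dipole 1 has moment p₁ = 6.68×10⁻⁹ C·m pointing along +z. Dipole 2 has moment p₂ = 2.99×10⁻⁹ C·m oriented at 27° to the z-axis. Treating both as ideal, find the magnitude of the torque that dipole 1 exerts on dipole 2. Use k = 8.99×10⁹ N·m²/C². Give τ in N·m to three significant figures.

The second dipole sits on the axis of the first, so the field there is axial: E₁ = 2kp₁/r³ along +z.
E₁ = 2(8.99×10⁹)(6.68×10⁻⁹)/(0.561)³ = 680.3 N/C.
Torque on the second dipole: τ = p₂ E₁ sinθ.
τ = (2.99×10⁻⁹)(680.3)·sin27° = 9.234×10⁻⁷ N·m.

τ ≈ 9.23×10⁻⁷ N·m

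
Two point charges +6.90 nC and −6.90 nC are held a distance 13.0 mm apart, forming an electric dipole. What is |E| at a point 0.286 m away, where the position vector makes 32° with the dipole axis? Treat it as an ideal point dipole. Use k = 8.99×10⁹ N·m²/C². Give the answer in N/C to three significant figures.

E ≈ 61.3 N/C

Dipole moment p = qd = (6.90×10⁻⁹ C)(0.0130 m) = 8.97×10⁻¹¹ C·m.
At angle θ the dipole field magnitude is E = (kp/r³)·√(1 + 3cos²θ).
kp/r³ = (8.99×10⁹)(8.97×10⁻¹¹) / (0.286)³ = 34.47 N/C.
√(1 + 3cos²32°) = √(1 + 3·0.7192) = √3.1576 ≈ 1.7770.
E ≈ 34.47 × 1.777 = 61.25 N/C.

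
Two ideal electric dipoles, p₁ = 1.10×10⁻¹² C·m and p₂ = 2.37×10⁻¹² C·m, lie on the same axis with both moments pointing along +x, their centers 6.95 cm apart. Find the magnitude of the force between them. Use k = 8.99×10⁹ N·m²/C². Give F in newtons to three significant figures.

On-axis field of dipole 1 at distance r: E = 2kp₁/r³. Force on dipole 2 is F = p₂·dE/dr (gradient along axis).
dE/dr = −6kp₁/r⁴, so |F| = 6kp₁p₂/r⁴ (attractive for aligned moments).
F = 6(8.99×10⁹)(1.10×10⁻¹²)(2.37×10⁻¹²)/(0.0695)⁴ = 6.027×10⁻⁹ N.

F ≈ 6.03×10⁻⁹ N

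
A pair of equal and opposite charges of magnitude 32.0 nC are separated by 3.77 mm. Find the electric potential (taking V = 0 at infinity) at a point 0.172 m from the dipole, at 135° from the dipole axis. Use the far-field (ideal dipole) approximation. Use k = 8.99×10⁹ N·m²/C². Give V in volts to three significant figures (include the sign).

V ≈ -25.9 V

Dipole moment p = qd = (3.20×10⁻⁸ C)(0.00377 m) = 1.206×10⁻¹⁰ C·m.
The dipole potential is V = kp cosθ / r².
V = (8.99×10⁹)(1.206×10⁻¹⁰)·cos135° / (0.172)² = -25.91 V.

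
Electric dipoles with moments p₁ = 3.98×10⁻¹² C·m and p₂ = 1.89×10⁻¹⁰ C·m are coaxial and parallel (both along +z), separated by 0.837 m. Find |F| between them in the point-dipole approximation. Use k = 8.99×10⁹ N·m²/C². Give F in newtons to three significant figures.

F ≈ 8.27×10⁻¹¹ N

On-axis field of dipole 1 at distance r: E = 2kp₁/r³. Force on dipole 2 is F = p₂·dE/dr (gradient along axis).
dE/dr = −6kp₁/r⁴, so |F| = 6kp₁p₂/r⁴ (attractive for aligned moments).
F = 6(8.99×10⁹)(3.98×10⁻¹²)(1.89×10⁻¹⁰)/(0.837)⁴ = 8.267×10⁻¹¹ N.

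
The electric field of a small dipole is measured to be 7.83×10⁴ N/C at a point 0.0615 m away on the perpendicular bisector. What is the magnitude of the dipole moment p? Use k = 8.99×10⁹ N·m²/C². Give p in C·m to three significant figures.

p ≈ 2.03×10⁻⁹ C·m

In the equatorial plane E = kp/r³, so p = Er³/(k).
p = (7.83×10⁴)·(0.0615)³ / (8.99×10⁹) = 2.026×10⁻⁹ C·m.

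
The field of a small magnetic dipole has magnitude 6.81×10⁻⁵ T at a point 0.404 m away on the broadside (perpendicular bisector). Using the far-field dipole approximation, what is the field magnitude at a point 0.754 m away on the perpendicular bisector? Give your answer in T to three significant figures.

Dipole fields scale as 1/r³ in the far field; the geometry is the same at both points.
B₂ = B₁ · (r₁/r₂)³ = 6.81×10⁻⁵ · (0.404/0.754)³.
(r₁/r₂)³ = (0.5358)³ = 0.1538.
B₂ ≈ 1.048×10⁻⁵ T.

B ≈ 1.05×10⁻⁵ T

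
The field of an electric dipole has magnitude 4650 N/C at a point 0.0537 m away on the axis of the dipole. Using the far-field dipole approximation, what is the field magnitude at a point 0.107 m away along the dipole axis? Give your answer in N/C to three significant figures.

Dipole fields scale as 1/r³ in the far field; the geometry is the same at both points.
E₂ = E₁ · (r₁/r₂)³ = 4650 · (0.0537/0.107)³.
(r₁/r₂)³ = (0.5019)³ = 0.1264.
E₂ ≈ 587.8 N/C.

E ≈ 588 N/C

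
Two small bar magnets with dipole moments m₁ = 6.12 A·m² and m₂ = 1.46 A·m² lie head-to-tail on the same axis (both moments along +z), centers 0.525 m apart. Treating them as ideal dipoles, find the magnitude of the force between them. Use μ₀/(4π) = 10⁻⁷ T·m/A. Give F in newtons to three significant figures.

F ≈ 7.06×10⁻⁵ N

On-axis B of dipole 1: B = (μ₀/4π)·2m₁/r³. Force on dipole 2: F = m₂·dB/dr.
dB/dr = −(μ₀/4π)·6m₁/r⁴, so |F| = (μ₀/4π)·6m₁m₂/r⁴.
F = 6(10⁻⁷)(6.12)(1.46)/(0.525)⁴ = 7.057×10⁻⁵ N.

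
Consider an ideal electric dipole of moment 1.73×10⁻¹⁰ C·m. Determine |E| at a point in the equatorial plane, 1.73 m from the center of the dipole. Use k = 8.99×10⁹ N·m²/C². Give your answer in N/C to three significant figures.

In the equatorial plane E = kp/r³.
E = (8.99×10⁹)(1.73×10⁻¹⁰) / (1.73)³ = 0.3004 N/C.

E ≈ 0.300 N/C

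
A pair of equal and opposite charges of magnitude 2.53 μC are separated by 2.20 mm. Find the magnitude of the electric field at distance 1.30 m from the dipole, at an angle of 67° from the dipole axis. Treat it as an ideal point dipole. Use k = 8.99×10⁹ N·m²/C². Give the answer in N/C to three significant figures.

E ≈ 27.5 N/C

Dipole moment p = qd = (2.53×10⁻⁶ C)(0.00220 m) = 5.566×10⁻⁹ C·m.
At angle θ the dipole field magnitude is E = (kp/r³)·√(1 + 3cos²θ).
kp/r³ = (8.99×10⁹)(5.566×10⁻⁹) / (1.30)³ = 22.78 N/C.
√(1 + 3cos²67°) = √(1 + 3·0.1527) = √1.4580 ≈ 1.2075.
E ≈ 22.78 × 1.207 = 27.50 N/C.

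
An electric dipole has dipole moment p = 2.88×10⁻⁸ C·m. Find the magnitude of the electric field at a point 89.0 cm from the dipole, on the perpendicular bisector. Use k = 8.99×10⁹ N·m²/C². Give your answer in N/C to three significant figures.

In the equatorial plane E = kp/r³.
E = (8.99×10⁹)(2.88×10⁻⁸) / (0.890)³ = 367.3 N/C.

E ≈ 367 N/C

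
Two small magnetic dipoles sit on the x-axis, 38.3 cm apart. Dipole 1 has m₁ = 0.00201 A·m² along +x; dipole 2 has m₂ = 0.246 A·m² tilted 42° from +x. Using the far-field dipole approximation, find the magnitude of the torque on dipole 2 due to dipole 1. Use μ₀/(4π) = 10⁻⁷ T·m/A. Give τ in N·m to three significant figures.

τ ≈ 1.18×10⁻⁹ N·m

Dipole B is on the axis of dipole A, so B₁ there is axial: B₁ = (μ₀/4π)·2m₁/r³ along +x.
B₁ = 2(10⁻⁷)(0.00201)/(0.383)³ = 7.155×10⁻⁹ T.
τ = m₂ B₁ sinθ.
τ = (0.246)(7.155×10⁻⁹)·sin42° = 1.178×10⁻⁹ N·m.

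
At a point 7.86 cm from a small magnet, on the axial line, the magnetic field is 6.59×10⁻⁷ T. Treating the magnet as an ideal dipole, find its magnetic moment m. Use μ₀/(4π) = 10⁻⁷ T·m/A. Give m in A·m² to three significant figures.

m ≈ 0.00160 A·m²

On axis B = (μ₀/4π)·2m/r³, so m = Br³·4π/(μ₀·2).
m = (6.59×10⁻⁷)·(0.0786)³ / (2·10⁻⁷) = 0.001600 A·m².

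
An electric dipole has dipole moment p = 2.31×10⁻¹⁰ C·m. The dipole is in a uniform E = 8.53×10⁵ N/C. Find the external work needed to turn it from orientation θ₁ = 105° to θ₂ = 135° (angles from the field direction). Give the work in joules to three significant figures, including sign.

W_ext = ΔU = U(θ₂) − U(θ₁) = −pE cosθ₂ − (−pE cosθ₁) = pE(cosθ₁ − cosθ₂).
W = (2.31×10⁻¹⁰)(8.53×10⁵)·(cos105° − cos135°) = (1.970×10⁻⁴)·(+0.4483) = 8.833×10⁻⁵ J.

W ≈ 8.83×10⁻⁵ J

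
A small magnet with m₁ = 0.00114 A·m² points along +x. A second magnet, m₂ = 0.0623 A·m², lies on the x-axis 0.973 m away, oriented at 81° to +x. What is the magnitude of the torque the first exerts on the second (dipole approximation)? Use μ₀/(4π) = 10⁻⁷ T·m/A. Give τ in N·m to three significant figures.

τ ≈ 1.52×10⁻¹¹ N·m

Dipole B is on the axis of dipole A, so B₁ there is axial: B₁ = (μ₀/4π)·2m₁/r³ along +x.
B₁ = 2(10⁻⁷)(0.00114)/(0.973)³ = 2.475×10⁻¹⁰ T.
τ = m₂ B₁ sinθ.
τ = (0.0623)(2.475×10⁻¹⁰)·sin81° = 1.523×10⁻¹¹ N·m.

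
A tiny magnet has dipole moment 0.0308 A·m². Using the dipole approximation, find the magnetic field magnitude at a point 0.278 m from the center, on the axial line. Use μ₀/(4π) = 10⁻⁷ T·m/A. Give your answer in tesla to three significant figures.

B ≈ 2.87×10⁻⁷ T

On axis B = (μ₀/4π)·2m/r³.
B = 2·(10⁻⁷)·(0.0308) / (0.278)³ = 2.867×10⁻⁷ T.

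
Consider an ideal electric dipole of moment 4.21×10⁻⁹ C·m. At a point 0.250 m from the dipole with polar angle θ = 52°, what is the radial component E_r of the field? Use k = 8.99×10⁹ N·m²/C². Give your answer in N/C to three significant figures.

E_r ≈ 2980 N/C

For a dipole, E_r = (2kp cosθ)/r³.
kp/r³ = (8.99×10⁹)(4.21×10⁻⁹)/(0.250)³ = 2422 N/C.
E_r = 2·2422·cos52° = 2983 N/C.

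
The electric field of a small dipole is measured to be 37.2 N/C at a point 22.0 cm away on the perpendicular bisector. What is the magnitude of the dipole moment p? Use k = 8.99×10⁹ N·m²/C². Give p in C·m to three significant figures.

In the equatorial plane E = kp/r³, so p = Er³/(k).
p = (37.2)·(0.220)³ / (8.99×10⁹) = 4.406×10⁻¹¹ C·m.

p ≈ 4.41×10⁻¹¹ C·m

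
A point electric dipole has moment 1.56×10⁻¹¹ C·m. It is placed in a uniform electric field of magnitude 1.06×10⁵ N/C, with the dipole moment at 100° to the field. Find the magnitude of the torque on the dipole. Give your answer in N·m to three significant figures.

τ ≈ 1.63×10⁻⁶ N·m

Torque on an electric dipole: τ = pE sinθ.
τ = (1.56×10⁻¹¹)(1.06×10⁵)·sin100° = 1.628×10⁻⁶ N·m.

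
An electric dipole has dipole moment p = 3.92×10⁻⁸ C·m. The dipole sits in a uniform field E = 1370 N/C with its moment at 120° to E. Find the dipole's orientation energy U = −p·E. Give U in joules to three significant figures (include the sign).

U = −p·E = −pE cosθ.
U = −(3.92×10⁻⁸)(1370)·cos120° = 2.685×10⁻⁵ J.

U ≈ 2.69×10⁻⁵ J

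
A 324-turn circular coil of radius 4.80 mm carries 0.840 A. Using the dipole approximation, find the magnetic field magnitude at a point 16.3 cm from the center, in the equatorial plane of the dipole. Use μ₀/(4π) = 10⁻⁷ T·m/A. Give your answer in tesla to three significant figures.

m = NIA = NIπa² = 324·(0.840)·π·(0.00480)² = 0.0197 A·m².
In the equatorial plane B = (μ₀/4π)·m/r³ (half the axial value).
B = (10⁻⁷)·(0.0197) / (0.163)³ = 4.549×10⁻⁷ T.

B ≈ 4.55×10⁻⁷ T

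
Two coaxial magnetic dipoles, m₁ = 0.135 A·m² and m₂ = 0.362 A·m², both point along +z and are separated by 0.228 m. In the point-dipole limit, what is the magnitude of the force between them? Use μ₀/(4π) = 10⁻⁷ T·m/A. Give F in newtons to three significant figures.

F ≈ 1.09×10⁻⁵ N

On-axis B of dipole 1: B = (μ₀/4π)·2m₁/r³. Force on dipole 2: F = m₂·dB/dr.
dB/dr = −(μ₀/4π)·6m₁/r⁴, so |F| = (μ₀/4π)·6m₁m₂/r⁴.
F = 6(10⁻⁷)(0.135)(0.362)/(0.228)⁴ = 1.085×10⁻⁵ N.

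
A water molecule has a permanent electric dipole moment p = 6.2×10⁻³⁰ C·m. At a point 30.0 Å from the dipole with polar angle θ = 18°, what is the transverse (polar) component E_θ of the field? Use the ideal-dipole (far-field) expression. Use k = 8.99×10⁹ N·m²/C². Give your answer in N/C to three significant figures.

E_θ ≈ 6.38×10⁵ N/C

For a dipole, E_θ = (kp sinθ)/r³.
kp/r³ = (8.99×10⁹)(6.20×10⁻³⁰)/(3.00×10⁻⁹)³ = 2.064×10⁶ N/C.
E_θ = 2.064×10⁶·sin18° = 6.379×10⁵ N/C.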